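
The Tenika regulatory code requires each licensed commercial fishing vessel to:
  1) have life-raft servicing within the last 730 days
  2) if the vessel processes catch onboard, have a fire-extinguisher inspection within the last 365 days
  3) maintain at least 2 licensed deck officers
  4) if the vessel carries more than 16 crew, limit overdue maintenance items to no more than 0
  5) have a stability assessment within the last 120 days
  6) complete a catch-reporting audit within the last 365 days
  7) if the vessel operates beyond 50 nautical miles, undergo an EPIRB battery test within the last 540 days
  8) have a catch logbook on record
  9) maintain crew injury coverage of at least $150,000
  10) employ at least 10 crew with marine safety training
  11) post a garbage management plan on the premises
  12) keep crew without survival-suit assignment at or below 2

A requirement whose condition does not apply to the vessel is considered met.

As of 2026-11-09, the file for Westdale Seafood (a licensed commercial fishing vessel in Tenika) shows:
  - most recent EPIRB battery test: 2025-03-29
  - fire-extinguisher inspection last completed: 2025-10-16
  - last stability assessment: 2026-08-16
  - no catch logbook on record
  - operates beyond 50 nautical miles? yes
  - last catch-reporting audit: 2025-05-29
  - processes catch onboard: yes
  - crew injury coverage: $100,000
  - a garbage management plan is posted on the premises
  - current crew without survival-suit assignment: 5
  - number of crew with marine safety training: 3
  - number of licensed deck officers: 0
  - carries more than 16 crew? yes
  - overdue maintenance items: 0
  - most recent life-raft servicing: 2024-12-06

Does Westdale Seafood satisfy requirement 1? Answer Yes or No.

Yes

1. life-raft servicing 703 days ago vs limit 730 → met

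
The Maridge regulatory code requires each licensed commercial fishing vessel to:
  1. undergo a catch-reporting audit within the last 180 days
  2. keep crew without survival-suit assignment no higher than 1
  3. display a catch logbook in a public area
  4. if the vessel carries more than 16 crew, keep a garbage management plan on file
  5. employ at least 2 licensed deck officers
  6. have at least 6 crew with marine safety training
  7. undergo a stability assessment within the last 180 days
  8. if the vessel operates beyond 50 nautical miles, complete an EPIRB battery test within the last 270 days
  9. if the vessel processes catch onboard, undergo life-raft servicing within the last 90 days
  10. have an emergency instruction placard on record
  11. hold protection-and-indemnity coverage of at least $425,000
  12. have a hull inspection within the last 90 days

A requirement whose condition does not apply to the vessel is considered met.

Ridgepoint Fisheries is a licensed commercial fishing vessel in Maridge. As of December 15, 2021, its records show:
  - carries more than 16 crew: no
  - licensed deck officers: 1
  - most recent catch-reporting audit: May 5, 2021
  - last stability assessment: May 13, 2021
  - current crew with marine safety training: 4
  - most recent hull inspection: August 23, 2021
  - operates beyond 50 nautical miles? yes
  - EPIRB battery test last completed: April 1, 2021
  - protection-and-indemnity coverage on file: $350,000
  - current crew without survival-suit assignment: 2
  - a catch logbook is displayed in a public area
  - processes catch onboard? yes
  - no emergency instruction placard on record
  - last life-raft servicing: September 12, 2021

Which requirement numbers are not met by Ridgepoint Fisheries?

1, 2, 5, 6, 7, 9, 10, 11, 12

1. catch-reporting audit 224 days ago vs limit 180 → not met
2. crew without survival-suit assignment 2 > 1 → not met
3. catch logbook present → met
4. condition 'carries more than 16 crew' does not hold → requirement n/a → met
5. licensed deck officers 1 < 2 → not met
6. crew with marine safety training 4 < 6 → not met
7. stability assessment 216 days ago vs limit 180 → not met
8. condition 'operates beyond 50 nautical miles' holds; EPIRB battery test 258 days ago vs limit 270 → met
9. condition 'processes catch onboard' holds; life-raft servicing 94 days ago vs limit 90 → not met
10. emergency instruction placard absent → not met
11. protection-and-indemnity coverage $350,000 < $425,000 → not met
12. hull inspection 114 days ago vs limit 90 → not met
Not met: 1, 2, 5, 6, 7, 9, 10, 11, 12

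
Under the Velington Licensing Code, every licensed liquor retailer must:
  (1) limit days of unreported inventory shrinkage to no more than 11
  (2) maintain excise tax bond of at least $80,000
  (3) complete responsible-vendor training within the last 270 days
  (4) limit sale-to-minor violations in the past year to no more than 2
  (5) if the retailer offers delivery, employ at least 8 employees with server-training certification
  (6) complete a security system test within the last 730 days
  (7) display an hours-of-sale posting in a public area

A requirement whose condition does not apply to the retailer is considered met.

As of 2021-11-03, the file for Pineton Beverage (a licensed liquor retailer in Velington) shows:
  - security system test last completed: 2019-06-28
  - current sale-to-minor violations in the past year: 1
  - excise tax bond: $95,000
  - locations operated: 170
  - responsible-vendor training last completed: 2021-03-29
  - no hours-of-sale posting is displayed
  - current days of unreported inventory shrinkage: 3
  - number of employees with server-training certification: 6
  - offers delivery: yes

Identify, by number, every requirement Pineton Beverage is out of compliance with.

1. days of unreported inventory shrinkage 3 ≤ 11 → met
2. excise tax bond $95,000 ≥ $80,000 → met
3. responsible-vendor training 219 days ago vs limit 270 → met
4. sale-to-minor violations in the past year 1 ≤ 2 → met
5. condition 'offers delivery' holds; employees with server-training certification 6 < 8 → not met
6. security system test 859 days ago vs limit 730 → not met
7. hours-of-sale posting absent → not met
Not met: 5, 6, 7

5, 6, 7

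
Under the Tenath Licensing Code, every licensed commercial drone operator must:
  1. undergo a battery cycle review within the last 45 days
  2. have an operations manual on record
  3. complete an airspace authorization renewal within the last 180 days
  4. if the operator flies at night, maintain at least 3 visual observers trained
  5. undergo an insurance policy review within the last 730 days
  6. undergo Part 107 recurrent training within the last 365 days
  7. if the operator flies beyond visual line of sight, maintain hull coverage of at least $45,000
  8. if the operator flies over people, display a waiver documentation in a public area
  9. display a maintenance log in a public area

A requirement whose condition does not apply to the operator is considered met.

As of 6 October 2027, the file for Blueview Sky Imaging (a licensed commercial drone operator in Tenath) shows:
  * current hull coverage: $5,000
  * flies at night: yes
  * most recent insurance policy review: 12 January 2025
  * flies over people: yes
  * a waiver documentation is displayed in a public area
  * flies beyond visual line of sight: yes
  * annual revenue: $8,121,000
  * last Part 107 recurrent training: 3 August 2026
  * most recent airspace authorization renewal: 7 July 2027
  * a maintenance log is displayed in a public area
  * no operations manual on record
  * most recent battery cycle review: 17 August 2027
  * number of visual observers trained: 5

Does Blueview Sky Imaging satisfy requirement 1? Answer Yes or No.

No

1. battery cycle review 50 days ago vs limit 45 → not met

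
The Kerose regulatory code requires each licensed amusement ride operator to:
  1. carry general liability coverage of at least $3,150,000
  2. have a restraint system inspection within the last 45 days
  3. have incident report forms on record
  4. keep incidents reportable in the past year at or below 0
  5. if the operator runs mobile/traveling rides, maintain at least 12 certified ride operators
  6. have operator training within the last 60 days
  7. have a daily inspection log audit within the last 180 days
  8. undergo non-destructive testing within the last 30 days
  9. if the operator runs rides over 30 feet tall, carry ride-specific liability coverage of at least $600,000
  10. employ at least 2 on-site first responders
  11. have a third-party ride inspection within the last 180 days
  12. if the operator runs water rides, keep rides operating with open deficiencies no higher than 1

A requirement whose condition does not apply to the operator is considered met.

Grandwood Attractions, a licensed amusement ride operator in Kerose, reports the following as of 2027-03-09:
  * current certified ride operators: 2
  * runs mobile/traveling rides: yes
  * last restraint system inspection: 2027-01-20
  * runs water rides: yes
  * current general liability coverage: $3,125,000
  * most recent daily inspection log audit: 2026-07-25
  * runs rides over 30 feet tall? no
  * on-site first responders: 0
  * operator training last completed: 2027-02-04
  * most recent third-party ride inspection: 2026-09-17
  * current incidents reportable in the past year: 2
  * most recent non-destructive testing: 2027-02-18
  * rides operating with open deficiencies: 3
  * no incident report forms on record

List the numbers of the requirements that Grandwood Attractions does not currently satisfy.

1. general liability coverage $3,125,000 < $3,150,000 → not met
2. restraint system inspection 48 days ago vs limit 45 → not met
3. incident report forms absent → not met
4. incidents reportable in the past year 2 > 0 → not met
5. condition 'runs mobile/traveling rides' holds; certified ride operators 2 < 12 → not met
6. operator training 33 days ago vs limit 60 → met
7. daily inspection log audit 227 days ago vs limit 180 → not met
8. non-destructive testing 19 days ago vs limit 30 → met
9. condition 'runs rides over 30 feet tall' does not hold → requirement n/a → met
10. on-site first responders 0 < 2 → not met
11. third-party ride inspection 173 days ago vs limit 180 → met
12. condition 'runs water rides' holds; rides operating with open deficiencies 3 > 1 → not met
Not met: 1, 2, 3, 4, 5, 7, 10, 12

1, 2, 3, 4, 5, 7, 10, 12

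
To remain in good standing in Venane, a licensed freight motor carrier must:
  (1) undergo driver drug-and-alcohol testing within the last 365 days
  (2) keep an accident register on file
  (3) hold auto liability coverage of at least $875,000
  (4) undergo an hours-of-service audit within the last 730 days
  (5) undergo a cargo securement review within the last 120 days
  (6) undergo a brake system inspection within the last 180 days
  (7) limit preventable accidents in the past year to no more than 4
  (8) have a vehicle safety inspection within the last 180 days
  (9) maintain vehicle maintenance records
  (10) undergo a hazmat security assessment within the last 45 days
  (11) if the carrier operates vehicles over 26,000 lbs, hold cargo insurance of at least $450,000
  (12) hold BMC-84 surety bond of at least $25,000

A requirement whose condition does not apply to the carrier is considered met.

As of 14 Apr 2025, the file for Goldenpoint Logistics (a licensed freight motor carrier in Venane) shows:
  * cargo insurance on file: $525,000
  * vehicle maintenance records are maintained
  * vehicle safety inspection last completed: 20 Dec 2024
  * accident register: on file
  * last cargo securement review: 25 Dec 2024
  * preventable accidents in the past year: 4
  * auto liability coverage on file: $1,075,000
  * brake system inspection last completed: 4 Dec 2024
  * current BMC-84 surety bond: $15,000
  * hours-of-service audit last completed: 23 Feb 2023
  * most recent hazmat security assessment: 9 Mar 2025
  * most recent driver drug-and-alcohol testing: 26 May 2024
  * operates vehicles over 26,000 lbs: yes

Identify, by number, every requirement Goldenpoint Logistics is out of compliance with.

4, 12

1. driver drug-and-alcohol testing 323 days ago vs limit 365 → met
2. accident register present → met
3. auto liability coverage $1,075,000 ≥ $875,000 → met
4. hours-of-service audit 781 days ago vs limit 730 → not met
5. cargo securement review 110 days ago vs limit 120 → met
6. brake system inspection 131 days ago vs limit 180 → met
7. preventable accidents in the past year 4 ≤ 4 → met
8. vehicle safety inspection 115 days ago vs limit 180 → met
9. vehicle maintenance records present → met
10. hazmat security assessment 36 days ago vs limit 45 → met
11. condition 'operates vehicles over 26,000 lbs' holds; cargo insurance $525,000 ≥ $450,000 → met
12. BMC-84 surety bond $15,000 < $25,000 → not met
Not met: 4, 12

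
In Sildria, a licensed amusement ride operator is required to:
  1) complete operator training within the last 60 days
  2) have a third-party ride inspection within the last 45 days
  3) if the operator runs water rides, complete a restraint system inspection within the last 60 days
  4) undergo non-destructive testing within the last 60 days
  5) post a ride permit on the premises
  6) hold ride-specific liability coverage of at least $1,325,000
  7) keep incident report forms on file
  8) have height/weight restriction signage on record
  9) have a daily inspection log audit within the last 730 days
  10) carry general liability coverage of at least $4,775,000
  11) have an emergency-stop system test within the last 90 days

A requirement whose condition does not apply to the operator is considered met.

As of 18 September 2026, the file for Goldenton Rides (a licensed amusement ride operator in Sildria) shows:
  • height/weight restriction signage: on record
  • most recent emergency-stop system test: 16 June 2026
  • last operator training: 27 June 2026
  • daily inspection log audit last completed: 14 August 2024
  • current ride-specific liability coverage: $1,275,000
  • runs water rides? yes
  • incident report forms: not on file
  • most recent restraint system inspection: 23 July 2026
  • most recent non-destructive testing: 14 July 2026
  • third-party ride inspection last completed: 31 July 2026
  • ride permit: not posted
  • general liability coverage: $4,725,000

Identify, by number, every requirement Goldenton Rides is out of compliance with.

1. operator training 83 days ago vs limit 60 → not met
2. third-party ride inspection 49 days ago vs limit 45 → not met
3. condition 'runs water rides' holds; restraint system inspection 57 days ago vs limit 60 → met
4. non-destructive testing 66 days ago vs limit 60 → not met
5. ride permit absent → not met
6. ride-specific liability coverage $1,275,000 < $1,325,000 → not met
7. incident report forms absent → not met
8. height/weight restriction signage present → met
9. daily inspection log audit 765 days ago vs limit 730 → not met
10. general liability coverage $4,725,000 < $4,775,000 → not met
11. emergency-stop system test 94 days ago vs limit 90 → not met
Not met: 1, 2, 4, 5, 6, 7, 9, 10, 11

1, 2, 4, 5, 6, 7, 9, 10, 11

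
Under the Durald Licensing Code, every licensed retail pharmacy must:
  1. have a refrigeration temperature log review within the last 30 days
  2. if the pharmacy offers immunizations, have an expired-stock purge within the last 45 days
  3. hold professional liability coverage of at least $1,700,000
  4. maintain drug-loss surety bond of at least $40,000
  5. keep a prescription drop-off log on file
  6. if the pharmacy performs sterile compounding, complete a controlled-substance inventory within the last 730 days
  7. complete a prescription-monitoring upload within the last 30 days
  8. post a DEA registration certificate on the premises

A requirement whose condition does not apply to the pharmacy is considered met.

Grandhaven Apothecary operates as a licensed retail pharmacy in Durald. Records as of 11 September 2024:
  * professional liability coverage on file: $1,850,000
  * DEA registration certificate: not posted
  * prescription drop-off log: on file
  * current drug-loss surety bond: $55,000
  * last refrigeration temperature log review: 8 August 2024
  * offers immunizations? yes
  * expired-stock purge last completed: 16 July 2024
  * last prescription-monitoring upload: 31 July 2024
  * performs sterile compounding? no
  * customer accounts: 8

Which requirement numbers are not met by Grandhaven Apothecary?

1. refrigeration temperature log review 34 days ago vs limit 30 → not met
2. condition 'offers immunizations' holds; expired-stock purge 57 days ago vs limit 45 → not met
3. professional liability coverage $1,850,000 ≥ $1,700,000 → met
4. drug-loss surety bond $55,000 ≥ $40,000 → met
5. prescription drop-off log present → met
6. condition 'performs sterile compounding' does not hold → requirement n/a → met
7. prescription-monitoring upload 42 days ago vs limit 30 → not met
8. DEA registration certificate absent → not met
Not met: 1, 2, 7, 8

1, 2, 7, 8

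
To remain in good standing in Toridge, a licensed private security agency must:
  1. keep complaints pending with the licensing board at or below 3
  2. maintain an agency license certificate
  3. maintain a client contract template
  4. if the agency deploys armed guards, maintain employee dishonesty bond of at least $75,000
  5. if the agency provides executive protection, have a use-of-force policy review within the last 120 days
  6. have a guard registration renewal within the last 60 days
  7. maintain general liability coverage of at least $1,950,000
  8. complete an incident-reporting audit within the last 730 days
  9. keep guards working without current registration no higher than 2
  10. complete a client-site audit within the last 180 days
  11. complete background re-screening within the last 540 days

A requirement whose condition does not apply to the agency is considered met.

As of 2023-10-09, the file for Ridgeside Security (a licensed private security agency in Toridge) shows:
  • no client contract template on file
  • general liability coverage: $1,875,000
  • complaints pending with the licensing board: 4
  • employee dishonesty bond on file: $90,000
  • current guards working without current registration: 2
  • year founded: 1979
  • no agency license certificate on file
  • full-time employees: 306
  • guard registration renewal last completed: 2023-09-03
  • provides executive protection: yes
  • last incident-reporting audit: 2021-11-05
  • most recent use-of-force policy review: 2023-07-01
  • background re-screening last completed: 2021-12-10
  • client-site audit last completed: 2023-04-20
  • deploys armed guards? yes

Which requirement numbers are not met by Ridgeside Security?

1. complaints pending with the licensing board 4 > 3 → not met
2. agency license certificate absent → not met
3. client contract template absent → not met
4. condition 'deploys armed guards' holds; employee dishonesty bond $90,000 ≥ $75,000 → met
5. condition 'provides executive protection' holds; use-of-force policy review 100 days ago vs limit 120 → met
6. guard registration renewal 36 days ago vs limit 60 → met
7. general liability coverage $1,875,000 < $1,950,000 → not met
8. incident-reporting audit 703 days ago vs limit 730 → met
9. guards working without current registration 2 ≤ 2 → met
10. client-site audit 172 days ago vs limit 180 → met
11. background re-screening 668 days ago vs limit 540 → not met
Not met: 1, 2, 3, 7, 11

1, 2, 3, 7, 11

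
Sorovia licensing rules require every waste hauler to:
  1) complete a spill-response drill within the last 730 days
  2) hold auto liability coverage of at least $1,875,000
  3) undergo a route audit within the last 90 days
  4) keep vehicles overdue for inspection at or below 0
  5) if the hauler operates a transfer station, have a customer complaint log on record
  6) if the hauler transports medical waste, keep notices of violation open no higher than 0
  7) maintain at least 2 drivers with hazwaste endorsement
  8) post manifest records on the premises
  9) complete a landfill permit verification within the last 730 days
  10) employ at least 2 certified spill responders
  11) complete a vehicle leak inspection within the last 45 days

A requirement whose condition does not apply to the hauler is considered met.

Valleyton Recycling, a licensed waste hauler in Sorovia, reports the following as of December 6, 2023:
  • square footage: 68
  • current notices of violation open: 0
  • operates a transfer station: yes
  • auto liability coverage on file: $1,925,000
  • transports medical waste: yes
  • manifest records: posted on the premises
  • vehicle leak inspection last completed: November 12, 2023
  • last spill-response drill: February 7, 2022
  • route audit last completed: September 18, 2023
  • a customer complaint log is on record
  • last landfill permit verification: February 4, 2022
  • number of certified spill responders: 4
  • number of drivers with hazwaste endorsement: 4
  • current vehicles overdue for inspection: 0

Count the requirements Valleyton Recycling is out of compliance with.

0

1. spill-response drill 667 days ago vs limit 730 → met
2. auto liability coverage $1,925,000 ≥ $1,875,000 → met
3. route audit 79 days ago vs limit 90 → met
4. vehicles overdue for inspection 0 ≤ 0 → met
5. condition 'operates a transfer station' holds; customer complaint log present → met
6. condition 'transports medical waste' holds; notices of violation open 0 ≤ 0 → met
7. drivers with hazwaste endorsement 4 ≥ 2 → met
8. manifest records present → met
9. landfill permit verification 670 days ago vs limit 730 → met
10. certified spill responders 4 ≥ 2 → met
11. vehicle leak inspection 24 days ago vs limit 45 → met
Not met: 0 of 11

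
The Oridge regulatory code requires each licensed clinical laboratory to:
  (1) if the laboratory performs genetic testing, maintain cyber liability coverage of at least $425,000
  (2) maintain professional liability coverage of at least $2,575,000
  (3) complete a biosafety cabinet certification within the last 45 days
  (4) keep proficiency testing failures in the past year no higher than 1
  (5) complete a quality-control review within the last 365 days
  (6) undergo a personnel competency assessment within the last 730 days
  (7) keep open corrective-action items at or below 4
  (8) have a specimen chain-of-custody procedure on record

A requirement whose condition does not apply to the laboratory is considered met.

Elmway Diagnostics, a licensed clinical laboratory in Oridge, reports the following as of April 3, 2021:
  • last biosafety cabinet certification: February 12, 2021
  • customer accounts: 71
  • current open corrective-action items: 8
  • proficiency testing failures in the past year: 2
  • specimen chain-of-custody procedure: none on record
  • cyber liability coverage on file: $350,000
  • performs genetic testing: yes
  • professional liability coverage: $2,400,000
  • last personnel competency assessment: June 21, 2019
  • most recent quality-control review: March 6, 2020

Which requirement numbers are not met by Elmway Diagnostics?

1, 2, 3, 4, 5, 7, 8

1. condition 'performs genetic testing' holds; cyber liability coverage $350,000 < $425,000 → not met
2. professional liability coverage $2,400,000 < $2,575,000 → not met
3. biosafety cabinet certification 50 days ago vs limit 45 → not met
4. proficiency testing failures in the past year 2 > 1 → not met
5. quality-control review 393 days ago vs limit 365 → not met
6. personnel competency assessment 652 days ago vs limit 730 → met
7. open corrective-action items 8 > 4 → not met
8. specimen chain-of-custody procedure absent → not met
Not met: 1, 2, 3, 4, 5, 7, 8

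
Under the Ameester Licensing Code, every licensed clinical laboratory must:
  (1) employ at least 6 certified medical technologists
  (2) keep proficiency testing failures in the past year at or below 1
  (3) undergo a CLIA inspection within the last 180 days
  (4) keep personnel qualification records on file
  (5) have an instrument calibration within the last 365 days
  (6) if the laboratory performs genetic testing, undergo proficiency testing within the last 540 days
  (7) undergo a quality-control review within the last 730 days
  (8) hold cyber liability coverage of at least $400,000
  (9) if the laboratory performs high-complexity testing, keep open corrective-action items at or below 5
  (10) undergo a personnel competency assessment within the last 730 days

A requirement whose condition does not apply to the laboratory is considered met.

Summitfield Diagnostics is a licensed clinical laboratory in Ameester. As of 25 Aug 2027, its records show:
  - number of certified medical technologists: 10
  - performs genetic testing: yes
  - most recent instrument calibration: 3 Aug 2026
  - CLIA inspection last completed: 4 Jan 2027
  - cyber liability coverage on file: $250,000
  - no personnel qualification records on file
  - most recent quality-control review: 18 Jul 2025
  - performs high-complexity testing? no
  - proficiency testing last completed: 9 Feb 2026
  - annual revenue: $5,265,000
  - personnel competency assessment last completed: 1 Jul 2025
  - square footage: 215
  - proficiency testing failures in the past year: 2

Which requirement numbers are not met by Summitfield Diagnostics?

2, 3, 4, 5, 6, 7, 8, 10

1. certified medical technologists 10 ≥ 6 → met
2. proficiency testing failures in the past year 2 > 1 → not met
3. CLIA inspection 233 days ago vs limit 180 → not met
4. personnel qualification records absent → not met
5. instrument calibration 387 days ago vs limit 365 → not met
6. condition 'performs genetic testing' holds; proficiency testing 562 days ago vs limit 540 → not met
7. quality-control review 768 days ago vs limit 730 → not met
8. cyber liability coverage $250,000 < $400,000 → not met
9. condition 'performs high-complexity testing' does not hold → requirement n/a → met
10. personnel competency assessment 785 days ago vs limit 730 → not met
Not met: 2, 3, 4, 5, 6, 7, 8, 10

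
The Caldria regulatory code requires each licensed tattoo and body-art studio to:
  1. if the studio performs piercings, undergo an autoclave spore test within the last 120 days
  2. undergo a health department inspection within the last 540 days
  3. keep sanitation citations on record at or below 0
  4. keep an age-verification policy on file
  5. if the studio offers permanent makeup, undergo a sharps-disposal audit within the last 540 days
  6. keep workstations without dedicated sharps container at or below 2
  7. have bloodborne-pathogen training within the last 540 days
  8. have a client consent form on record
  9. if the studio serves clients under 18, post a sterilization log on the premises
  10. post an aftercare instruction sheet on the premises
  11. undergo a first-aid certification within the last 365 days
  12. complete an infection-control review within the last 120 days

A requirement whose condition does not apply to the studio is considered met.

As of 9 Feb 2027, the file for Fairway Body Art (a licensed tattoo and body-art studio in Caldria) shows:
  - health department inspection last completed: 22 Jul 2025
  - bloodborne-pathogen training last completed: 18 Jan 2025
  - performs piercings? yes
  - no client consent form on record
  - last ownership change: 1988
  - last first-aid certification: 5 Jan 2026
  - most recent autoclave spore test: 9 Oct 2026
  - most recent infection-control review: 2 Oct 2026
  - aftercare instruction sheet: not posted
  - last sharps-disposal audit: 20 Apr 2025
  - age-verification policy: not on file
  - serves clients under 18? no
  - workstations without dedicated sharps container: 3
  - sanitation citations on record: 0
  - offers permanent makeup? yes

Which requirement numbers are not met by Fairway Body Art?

1, 2, 4, 5, 6, 7, 8, 10, 11, 12

1. condition 'performs piercings' holds; autoclave spore test 123 days ago vs limit 120 → not met
2. health department inspection 567 days ago vs limit 540 → not met
3. sanitation citations on record 0 ≤ 0 → met
4. age-verification policy absent → not met
5. condition 'offers permanent makeup' holds; sharps-disposal audit 660 days ago vs limit 540 → not met
6. workstations without dedicated sharps container 3 > 2 → not met
7. bloodborne-pathogen training 752 days ago vs limit 540 → not met
8. client consent form absent → not met
9. condition 'serves clients under 18' does not hold → requirement n/a → met
10. aftercare instruction sheet absent → not met
11. first-aid certification 400 days ago vs limit 365 → not met
12. infection-control review 130 days ago vs limit 120 → not met
Not met: 1, 2, 4, 5, 6, 7, 8, 10, 11, 12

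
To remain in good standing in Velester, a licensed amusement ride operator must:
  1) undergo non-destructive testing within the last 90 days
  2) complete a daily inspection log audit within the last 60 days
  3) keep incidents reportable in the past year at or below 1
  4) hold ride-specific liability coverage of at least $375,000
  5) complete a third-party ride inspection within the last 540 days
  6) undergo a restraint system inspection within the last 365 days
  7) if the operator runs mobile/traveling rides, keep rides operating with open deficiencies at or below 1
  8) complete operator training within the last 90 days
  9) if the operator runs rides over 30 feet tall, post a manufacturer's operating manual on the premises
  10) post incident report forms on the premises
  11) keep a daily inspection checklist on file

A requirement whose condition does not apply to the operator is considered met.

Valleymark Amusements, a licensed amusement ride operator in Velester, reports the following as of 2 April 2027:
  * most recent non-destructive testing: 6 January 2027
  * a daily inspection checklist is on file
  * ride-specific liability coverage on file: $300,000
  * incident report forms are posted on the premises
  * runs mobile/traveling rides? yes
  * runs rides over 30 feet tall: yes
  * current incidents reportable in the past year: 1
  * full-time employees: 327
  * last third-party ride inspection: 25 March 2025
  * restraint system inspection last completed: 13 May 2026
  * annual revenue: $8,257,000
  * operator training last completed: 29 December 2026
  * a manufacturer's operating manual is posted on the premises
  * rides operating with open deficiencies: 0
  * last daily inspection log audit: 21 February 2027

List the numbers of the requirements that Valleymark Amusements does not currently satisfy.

1. non-destructive testing 86 days ago vs limit 90 → met
2. daily inspection log audit 40 days ago vs limit 60 → met
3. incidents reportable in the past year 1 ≤ 1 → met
4. ride-specific liability coverage $300,000 < $375,000 → not met
5. third-party ride inspection 738 days ago vs limit 540 → not met
6. restraint system inspection 324 days ago vs limit 365 → met
7. condition 'runs mobile/traveling rides' holds; rides operating with open deficiencies 0 ≤ 1 → met
8. operator training 94 days ago vs limit 90 → not met
9. condition 'runs rides over 30 feet tall' holds; manufacturer's operating manual present → met
10. incident report forms present → met
11. daily inspection checklist present → met
Not met: 4, 5, 8

4, 5, 8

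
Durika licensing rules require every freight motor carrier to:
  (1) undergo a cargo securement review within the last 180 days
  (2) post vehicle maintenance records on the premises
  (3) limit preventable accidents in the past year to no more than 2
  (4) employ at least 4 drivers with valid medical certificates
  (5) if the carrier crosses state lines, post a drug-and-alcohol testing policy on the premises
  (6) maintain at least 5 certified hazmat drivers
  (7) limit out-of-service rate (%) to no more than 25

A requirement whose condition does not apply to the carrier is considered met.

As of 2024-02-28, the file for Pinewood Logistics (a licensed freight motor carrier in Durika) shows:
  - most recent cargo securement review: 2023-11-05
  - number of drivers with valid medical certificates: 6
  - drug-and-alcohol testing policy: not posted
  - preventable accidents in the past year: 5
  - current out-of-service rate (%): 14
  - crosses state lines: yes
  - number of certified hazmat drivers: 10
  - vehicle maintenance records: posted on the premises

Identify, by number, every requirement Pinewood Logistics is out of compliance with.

3, 5

1. cargo securement review 115 days ago vs limit 180 → met
2. vehicle maintenance records present → met
3. preventable accidents in the past year 5 > 2 → not met
4. drivers with valid medical certificates 6 ≥ 4 → met
5. condition 'crosses state lines' holds; drug-and-alcohol testing policy absent → not met
6. certified hazmat drivers 10 ≥ 5 → met
7. out-of-service rate (%) 14 ≤ 25 → met
Not met: 3, 5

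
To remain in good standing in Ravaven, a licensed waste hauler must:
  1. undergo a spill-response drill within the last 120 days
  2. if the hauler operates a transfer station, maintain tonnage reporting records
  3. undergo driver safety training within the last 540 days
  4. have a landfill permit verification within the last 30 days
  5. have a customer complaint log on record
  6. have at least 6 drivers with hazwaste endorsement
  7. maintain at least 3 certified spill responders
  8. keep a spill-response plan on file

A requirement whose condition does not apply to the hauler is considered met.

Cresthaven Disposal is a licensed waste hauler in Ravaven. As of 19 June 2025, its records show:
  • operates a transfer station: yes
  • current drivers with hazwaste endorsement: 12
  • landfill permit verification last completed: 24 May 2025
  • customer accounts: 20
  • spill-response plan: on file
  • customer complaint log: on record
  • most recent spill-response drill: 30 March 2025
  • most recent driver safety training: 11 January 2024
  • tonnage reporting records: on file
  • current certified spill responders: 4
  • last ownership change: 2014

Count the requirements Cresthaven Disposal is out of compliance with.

1. spill-response drill 81 days ago vs limit 120 → met
2. condition 'operates a transfer station' holds; tonnage reporting records present → met
3. driver safety training 525 days ago vs limit 540 → met
4. landfill permit verification 26 days ago vs limit 30 → met
5. customer complaint log present → met
6. drivers with hazwaste endorsement 12 ≥ 6 → met
7. certified spill responders 4 ≥ 3 → met
8. spill-response plan present → met
Not met: 0 of 8

0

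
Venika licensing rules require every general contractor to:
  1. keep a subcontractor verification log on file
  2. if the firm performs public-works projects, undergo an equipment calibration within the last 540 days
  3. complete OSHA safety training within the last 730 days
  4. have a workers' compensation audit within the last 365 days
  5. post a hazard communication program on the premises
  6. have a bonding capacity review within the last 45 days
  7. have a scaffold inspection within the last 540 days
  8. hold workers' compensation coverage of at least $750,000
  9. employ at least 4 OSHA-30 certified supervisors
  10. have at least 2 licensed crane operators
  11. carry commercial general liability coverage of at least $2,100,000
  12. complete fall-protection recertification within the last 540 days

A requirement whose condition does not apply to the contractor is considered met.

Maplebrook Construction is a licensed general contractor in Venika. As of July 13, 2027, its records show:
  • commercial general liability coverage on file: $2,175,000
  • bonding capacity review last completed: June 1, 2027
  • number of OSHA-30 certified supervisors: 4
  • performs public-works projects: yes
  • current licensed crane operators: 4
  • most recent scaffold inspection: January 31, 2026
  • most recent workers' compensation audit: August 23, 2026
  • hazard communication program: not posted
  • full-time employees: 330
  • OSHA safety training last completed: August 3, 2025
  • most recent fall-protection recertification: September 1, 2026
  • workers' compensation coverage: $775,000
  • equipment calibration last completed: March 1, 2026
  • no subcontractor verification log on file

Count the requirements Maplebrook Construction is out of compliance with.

1. subcontractor verification log absent → not met
2. condition 'performs public-works projects' holds; equipment calibration 499 days ago vs limit 540 → met
3. OSHA safety training 709 days ago vs limit 730 → met
4. workers' compensation audit 324 days ago vs limit 365 → met
5. hazard communication program absent → not met
6. bonding capacity review 42 days ago vs limit 45 → met
7. scaffold inspection 528 days ago vs limit 540 → met
8. workers' compensation coverage $775,000 ≥ $750,000 → met
9. OSHA-30 certified supervisors 4 ≥ 4 → met
10. licensed crane operators 4 ≥ 2 → met
11. commercial general liability coverage $2,175,000 ≥ $2,100,000 → met
12. fall-protection recertification 315 days ago vs limit 540 → met
Not met: 2 of 12

2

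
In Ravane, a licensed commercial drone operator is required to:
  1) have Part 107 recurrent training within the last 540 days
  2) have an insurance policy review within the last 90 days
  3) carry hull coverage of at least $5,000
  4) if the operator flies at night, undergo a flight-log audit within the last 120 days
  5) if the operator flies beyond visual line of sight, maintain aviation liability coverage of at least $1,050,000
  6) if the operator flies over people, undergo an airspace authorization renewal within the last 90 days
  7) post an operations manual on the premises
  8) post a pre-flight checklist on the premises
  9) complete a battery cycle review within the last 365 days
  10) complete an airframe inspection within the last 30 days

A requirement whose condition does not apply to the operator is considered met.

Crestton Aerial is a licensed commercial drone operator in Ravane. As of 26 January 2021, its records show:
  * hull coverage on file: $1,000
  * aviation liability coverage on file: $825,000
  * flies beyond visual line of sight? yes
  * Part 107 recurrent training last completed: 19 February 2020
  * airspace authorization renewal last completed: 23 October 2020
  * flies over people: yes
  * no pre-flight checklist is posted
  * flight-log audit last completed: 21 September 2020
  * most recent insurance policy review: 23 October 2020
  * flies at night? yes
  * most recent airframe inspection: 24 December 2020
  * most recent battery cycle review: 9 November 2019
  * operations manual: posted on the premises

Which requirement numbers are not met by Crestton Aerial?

2, 3, 4, 5, 6, 8, 9, 10

1. Part 107 recurrent training 342 days ago vs limit 540 → met
2. insurance policy review 95 days ago vs limit 90 → not met
3. hull coverage $1,000 < $5,000 → not met
4. condition 'flies at night' holds; flight-log audit 127 days ago vs limit 120 → not met
5. condition 'flies beyond visual line of sight' holds; aviation liability coverage $825,000 < $1,050,000 → not met
6. condition 'flies over people' holds; airspace authorization renewal 95 days ago vs limit 90 → not met
7. operations manual present → met
8. pre-flight checklist absent → not met
9. battery cycle review 444 days ago vs limit 365 → not met
10. airframe inspection 33 days ago vs limit 30 → not met
Not met: 2, 3, 4, 5, 6, 8, 9, 10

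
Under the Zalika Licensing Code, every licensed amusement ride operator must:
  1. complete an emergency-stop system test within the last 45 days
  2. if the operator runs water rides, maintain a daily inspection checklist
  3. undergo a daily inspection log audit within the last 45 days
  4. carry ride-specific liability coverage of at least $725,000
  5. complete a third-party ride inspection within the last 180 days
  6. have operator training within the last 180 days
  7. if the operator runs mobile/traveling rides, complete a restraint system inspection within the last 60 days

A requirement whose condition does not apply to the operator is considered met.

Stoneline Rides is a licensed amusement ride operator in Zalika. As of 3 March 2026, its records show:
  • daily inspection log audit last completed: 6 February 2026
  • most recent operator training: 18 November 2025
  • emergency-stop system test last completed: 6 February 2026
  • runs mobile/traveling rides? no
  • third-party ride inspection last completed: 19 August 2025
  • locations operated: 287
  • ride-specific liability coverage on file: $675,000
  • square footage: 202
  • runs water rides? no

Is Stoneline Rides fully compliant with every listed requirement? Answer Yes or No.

1. emergency-stop system test 25 days ago vs limit 45 → met
2. condition 'runs water rides' does not hold → requirement n/a → met
3. daily inspection log audit 25 days ago vs limit 45 → met
4. ride-specific liability coverage $675,000 < $725,000 → not met
5. third-party ride inspection 196 days ago vs limit 180 → not met
6. operator training 105 days ago vs limit 180 → met
7. condition 'runs mobile/traveling rides' does not hold → requirement n/a → met
Not met: 4, 5

No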